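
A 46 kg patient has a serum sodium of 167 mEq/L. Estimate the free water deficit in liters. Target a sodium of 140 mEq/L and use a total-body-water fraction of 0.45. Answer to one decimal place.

TBW = 0.45 · 46 = 20.7 L
Free water deficit = TBW · (Na/140 − 1)
= 20.7 · (167/140 − 1)
= 20.7 · 0.1929
= 3.99 L

4.0 L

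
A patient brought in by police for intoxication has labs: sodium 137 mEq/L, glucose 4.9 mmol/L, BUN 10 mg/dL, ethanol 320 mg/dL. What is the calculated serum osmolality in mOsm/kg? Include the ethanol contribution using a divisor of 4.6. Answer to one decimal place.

352.0 mOsm/kg

Calculated osmolality = 2·Na + glucose + BUN/2.8 + ethanol/4.6
= 2·137 + 4.9 + 10/2.8 + 320/4.6
= 274 + 4.90 + 3.57 + 69.57
= 352.04 mOsm/kg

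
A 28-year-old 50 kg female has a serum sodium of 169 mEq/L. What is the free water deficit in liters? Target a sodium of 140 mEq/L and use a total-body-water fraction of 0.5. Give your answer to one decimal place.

TBW = 0.5 · 50 = 25 L
Free water deficit = TBW · (Na/140 − 1)
= 25 · (169/140 − 1)
= 25 · 0.2071
= 5.18 L

5.2 L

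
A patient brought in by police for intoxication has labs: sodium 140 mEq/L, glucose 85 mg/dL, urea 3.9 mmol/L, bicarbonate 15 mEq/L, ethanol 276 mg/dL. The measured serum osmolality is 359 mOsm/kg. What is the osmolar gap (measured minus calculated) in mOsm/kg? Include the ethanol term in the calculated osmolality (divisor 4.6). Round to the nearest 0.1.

Calculated osmolality = 2·Na + glucose/18 + urea + ethanol/4.6
= 2·140 + 85/18 + 3.9 + 276/4.6
= 280 + 4.72 + 3.90 + 60
= 348.62 mOsm/kg ≈ 348.6 mOsm/kg
Osmolar gap = measured − calculated = 359 − 348.6 = 10.4 mOsm/kg

10.4 mOsm/kg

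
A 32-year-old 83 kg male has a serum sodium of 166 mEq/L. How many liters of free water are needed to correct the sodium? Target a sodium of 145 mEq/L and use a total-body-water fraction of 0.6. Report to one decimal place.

TBW = 0.6 · 83 = 49.8 L
Free water deficit = TBW · (Na/145 − 1)
= 49.8 · (166/145 − 1)
= 49.8 · 0.1448
= 7.21 L

7.2 L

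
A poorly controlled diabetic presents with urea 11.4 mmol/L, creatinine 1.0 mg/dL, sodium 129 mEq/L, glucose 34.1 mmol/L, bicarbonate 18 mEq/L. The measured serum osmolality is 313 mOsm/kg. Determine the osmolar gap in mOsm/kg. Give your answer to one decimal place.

9.5 mOsm/kg

Calculated osmolality = 2·Na + glucose + urea
= 2·129 + 34.1 + 11.4
= 258 + 34.10 + 11.40
= 303.5 mOsm/kg ≈ 303.5 mOsm/kg
Osmolar gap = measured − calculated = 313 − 303.5 = 9.5 mOsm/kg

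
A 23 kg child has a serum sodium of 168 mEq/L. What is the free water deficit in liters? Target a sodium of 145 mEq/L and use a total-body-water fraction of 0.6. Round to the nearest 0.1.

TBW = 0.6 · 23 = 13.8 L
Free water deficit = TBW · (Na/145 − 1)
= 13.8 · (168/145 − 1)
= 13.8 · 0.1586
= 2.19 L

2.2 L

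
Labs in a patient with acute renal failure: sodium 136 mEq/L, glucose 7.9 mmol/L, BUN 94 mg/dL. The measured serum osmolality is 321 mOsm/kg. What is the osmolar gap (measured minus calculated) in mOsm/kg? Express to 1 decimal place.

7.5 mOsm/kg

Calculated osmolality = 2·Na + glucose + BUN/2.8
= 2·136 + 7.9 + 94/2.8
= 272 + 7.90 + 33.57
= 313.47 mOsm/kg ≈ 313.5 mOsm/kg
Osmolar gap = measured − calculated = 321 − 313.5 = 7.5 mOsm/kg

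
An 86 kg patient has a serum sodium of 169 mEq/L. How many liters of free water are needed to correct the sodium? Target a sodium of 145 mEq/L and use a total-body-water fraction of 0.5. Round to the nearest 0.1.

7.1 L

TBW = 0.5 · 86 = 43 L
Free water deficit = TBW · (Na/145 − 1)
= 43 · (169/145 − 1)
= 43 · 0.1655
= 7.12 L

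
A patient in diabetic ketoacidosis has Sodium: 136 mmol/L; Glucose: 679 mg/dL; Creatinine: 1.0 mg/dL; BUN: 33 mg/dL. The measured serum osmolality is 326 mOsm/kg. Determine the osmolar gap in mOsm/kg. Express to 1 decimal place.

4.5 mOsm/kg

Calculated osmolality = 2·Na + glucose/18 + BUN/2.8
= 2·136 + 679/18 + 33/2.8
= 272 + 37.72 + 11.79
= 321.51 mOsm/kg ≈ 321.5 mOsm/kg
Osmolar gap = measured − calculated = 326 − 321.5 = 4.5 mOsm/kg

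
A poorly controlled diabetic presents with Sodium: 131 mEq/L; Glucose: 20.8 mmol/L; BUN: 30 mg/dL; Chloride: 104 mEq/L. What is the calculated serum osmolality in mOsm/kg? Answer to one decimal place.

293.5 mOsm/kg

Calculated osmolality = 2·Na + glucose + BUN/2.8
= 2·131 + 20.8 + 30/2.8
= 262 + 20.80 + 10.71
= 293.51 mOsm/kg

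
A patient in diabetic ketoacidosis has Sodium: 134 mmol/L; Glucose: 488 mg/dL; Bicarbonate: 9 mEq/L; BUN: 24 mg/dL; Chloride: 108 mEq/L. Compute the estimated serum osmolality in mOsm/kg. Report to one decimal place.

303.7 mOsm/kg

Calculated osmolality = 2·Na + glucose/18 + BUN/2.8
= 2·134 + 488/18 + 24/2.8
= 268 + 27.11 + 8.57
= 303.68 mOsm/kg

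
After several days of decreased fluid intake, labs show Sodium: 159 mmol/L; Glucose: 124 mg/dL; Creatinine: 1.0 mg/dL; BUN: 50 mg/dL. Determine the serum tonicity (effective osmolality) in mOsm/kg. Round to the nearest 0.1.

Effective osmolality excludes urea (freely permeant across cell membranes):
2·Na + glucose/18
= 2·159 + 124/18
= 318 + 6.89
= 324.89 mOsm/kg

324.9 mOsm/kg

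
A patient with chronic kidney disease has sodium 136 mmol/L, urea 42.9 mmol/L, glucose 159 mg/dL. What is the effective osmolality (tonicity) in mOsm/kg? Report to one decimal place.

280.8 mOsm/kg

Effective osmolality excludes urea (freely permeant across cell membranes):
2·Na + glucose/18
= 2·136 + 159/18
= 272 + 8.83
= 280.83 mOsm/kg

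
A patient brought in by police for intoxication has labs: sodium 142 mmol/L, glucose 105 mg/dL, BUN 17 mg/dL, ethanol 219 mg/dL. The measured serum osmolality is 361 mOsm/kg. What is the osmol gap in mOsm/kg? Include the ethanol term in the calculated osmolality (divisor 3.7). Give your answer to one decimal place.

Calculated osmolality = 2·Na + glucose/18 + BUN/2.8 + ethanol/3.7
= 2·142 + 105/18 + 17/2.8 + 219/3.7
= 284 + 5.83 + 6.07 + 59.19
= 355.09 mOsm/kg ≈ 355.1 mOsm/kg
Osmolar gap = measured − calculated = 361 − 355.1 = 5.9 mOsm/kg

5.9 mOsm/kg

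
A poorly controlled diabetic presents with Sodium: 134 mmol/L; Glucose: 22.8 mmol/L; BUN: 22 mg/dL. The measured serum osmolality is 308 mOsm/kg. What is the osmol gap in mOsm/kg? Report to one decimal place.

Calculated osmolality = 2·Na + glucose + BUN/2.8
= 2·134 + 22.8 + 22/2.8
= 268 + 22.80 + 7.86
= 298.66 mOsm/kg ≈ 298.7 mOsm/kg
Osmolar gap = measured − calculated = 308 − 298.7 = 9.3 mOsm/kg

9.3 mOsm/kg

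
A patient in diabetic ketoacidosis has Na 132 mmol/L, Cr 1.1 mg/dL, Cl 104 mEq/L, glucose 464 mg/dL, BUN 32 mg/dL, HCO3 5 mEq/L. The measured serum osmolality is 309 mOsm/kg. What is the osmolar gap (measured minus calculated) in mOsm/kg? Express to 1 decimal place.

Calculated osmolality = 2·Na + glucose/18 + BUN/2.8
= 2·132 + 464/18 + 32/2.8
= 264 + 25.78 + 11.43
= 301.21 mOsm/kg ≈ 301.2 mOsm/kg
Osmolar gap = measured − calculated = 309 − 301.2 = 7.8 mOsm/kg

7.8 mOsm/kg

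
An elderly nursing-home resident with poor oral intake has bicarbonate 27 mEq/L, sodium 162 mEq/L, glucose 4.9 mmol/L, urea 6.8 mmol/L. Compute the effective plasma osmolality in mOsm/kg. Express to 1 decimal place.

Effective osmolality excludes urea (freely permeant across cell membranes):
2·Na + glucose
= 2·162 + 4.9
= 324 + 4.9
= 328.9 mOsm/kg

328.9 mOsm/kg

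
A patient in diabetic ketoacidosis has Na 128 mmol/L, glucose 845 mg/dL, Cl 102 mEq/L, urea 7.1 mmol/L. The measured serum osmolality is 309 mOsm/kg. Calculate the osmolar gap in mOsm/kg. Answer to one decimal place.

-1.0 mOsm/kg

Calculated osmolality = 2·Na + glucose/18 + urea
= 2·128 + 845/18 + 7.1
= 256 + 46.94 + 7.10
= 310.04 mOsm/kg ≈ 310.0 mOsm/kg
Osmolar gap = measured − calculated = 309 − 310.0 = -1.0 mOsm/kg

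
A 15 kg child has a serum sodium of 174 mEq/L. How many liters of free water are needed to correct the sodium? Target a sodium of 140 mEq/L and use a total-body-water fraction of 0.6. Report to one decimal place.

TBW = 0.6 · 15 = 9 L
Free water deficit = TBW · (Na/140 − 1)
= 9 · (174/140 − 1)
= 9 · 0.2429
= 2.19 L

2.2 L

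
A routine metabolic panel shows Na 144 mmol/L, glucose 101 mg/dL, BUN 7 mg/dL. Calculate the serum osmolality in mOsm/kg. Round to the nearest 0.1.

296.1 mOsm/kg

Calculated osmolality = 2·Na + glucose/18 + BUN/2.8
= 2·144 + 101/18 + 7/2.8
= 288 + 5.61 + 2.50
= 296.11 mOsm/kg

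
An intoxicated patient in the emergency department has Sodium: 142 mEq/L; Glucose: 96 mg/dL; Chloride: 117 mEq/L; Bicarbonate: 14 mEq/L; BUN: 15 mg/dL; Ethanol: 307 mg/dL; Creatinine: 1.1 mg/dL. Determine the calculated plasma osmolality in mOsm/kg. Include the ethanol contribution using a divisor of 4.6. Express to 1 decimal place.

361.4 mOsm/kg

Calculated osmolality = 2·Na + glucose/18 + BUN/2.8 + ethanol/4.6
= 2·142 + 96/18 + 15/2.8 + 307/4.6
= 284 + 5.33 + 5.36 + 66.74
= 361.43 mOsm/kg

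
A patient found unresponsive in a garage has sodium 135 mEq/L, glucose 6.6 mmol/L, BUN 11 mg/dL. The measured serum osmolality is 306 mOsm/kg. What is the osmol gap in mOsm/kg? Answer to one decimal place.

Calculated osmolality = 2·Na + glucose + BUN/2.8
= 2·135 + 6.6 + 11/2.8
= 270 + 6.60 + 3.93
= 280.53 mOsm/kg ≈ 280.5 mOsm/kg
Osmolar gap = measured − calculated = 306 − 280.5 = 25.5 mOsm/kg

25.5 mOsm/kg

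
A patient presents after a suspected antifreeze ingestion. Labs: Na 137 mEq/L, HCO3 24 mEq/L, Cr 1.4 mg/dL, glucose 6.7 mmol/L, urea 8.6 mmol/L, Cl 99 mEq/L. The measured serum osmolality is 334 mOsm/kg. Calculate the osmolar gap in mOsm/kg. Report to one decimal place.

44.7 mOsm/kg

Calculated osmolality = 2·Na + glucose + urea
= 2·137 + 6.7 + 8.6
= 274 + 6.70 + 8.60
= 289.3 mOsm/kg ≈ 289.3 mOsm/kg
Osmolar gap = measured − calculated = 334 − 289.3 = 44.7 mOsm/kg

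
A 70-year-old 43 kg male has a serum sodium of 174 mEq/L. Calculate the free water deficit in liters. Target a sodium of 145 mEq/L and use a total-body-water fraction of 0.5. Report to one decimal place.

4.3 L

TBW = 0.5 · 43 = 21.5 L
Free water deficit = TBW · (Na/145 − 1)
= 21.5 · (174/145 − 1)
= 21.5 · 0.2
= 4.3 L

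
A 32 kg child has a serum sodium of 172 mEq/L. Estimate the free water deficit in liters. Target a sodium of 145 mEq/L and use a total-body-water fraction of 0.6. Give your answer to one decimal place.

TBW = 0.6 · 32 = 19.2 L
Free water deficit = TBW · (Na/145 − 1)
= 19.2 · (172/145 − 1)
= 19.2 · 0.1862
= 3.58 L

3.6 L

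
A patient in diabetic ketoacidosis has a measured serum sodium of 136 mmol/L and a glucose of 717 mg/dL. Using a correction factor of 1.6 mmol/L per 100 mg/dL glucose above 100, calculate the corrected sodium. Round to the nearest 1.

Corrected Na = measured Na + 1.6 · (glucose − 100)/100
= 136 + 1.6 · (717 − 100)/100
= 136 + 9.9
= 145.9 mmol/L

146 mmol/L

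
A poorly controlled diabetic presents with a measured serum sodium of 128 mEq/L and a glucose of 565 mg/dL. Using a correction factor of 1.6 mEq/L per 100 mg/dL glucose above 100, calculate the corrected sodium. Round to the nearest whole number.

Corrected Na = measured Na + 1.6 · (glucose − 100)/100
= 128 + 1.6 · (565 − 100)/100
= 128 + 7.4
= 135.4 mEq/L

135 mEq/L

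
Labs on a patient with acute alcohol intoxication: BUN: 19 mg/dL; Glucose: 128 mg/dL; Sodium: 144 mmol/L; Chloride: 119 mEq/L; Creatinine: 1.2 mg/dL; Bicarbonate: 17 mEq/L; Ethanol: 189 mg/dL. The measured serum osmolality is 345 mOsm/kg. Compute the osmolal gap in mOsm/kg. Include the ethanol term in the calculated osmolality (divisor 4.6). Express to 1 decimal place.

2.0 mOsm/kg

Calculated osmolality = 2·Na + glucose/18 + BUN/2.8 + ethanol/4.6
= 2·144 + 128/18 + 19/2.8 + 189/4.6
= 288 + 7.11 + 6.79 + 41.09
= 342.99 mOsm/kg ≈ 343.0 mOsm/kg
Osmolar gap = measured − calculated = 345 − 343.0 = 2.0 mOsm/kg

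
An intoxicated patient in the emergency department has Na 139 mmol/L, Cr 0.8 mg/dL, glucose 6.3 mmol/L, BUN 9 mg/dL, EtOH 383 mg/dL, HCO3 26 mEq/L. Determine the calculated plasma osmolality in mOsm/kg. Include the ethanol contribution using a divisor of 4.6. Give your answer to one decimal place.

370.8 mOsm/kg

Calculated osmolality = 2·Na + glucose + BUN/2.8 + ethanol/4.6
= 2·139 + 6.3 + 9/2.8 + 383/4.6
= 278 + 6.30 + 3.21 + 83.26
= 370.77 mOsm/kg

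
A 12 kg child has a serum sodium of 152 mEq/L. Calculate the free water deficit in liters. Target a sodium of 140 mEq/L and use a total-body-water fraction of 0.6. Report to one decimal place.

0.6 L

TBW = 0.6 · 12 = 7.2 L
Free water deficit = TBW · (Na/140 − 1)
= 7.2 · (152/140 − 1)
= 7.2 · 0.0857
= 0.62 L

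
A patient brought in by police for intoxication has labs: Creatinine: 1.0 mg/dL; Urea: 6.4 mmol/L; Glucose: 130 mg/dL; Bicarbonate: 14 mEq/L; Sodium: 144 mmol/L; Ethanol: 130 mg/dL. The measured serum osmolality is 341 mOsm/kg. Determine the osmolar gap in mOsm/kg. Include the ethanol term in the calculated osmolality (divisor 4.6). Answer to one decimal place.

Calculated osmolality = 2·Na + glucose/18 + urea + ethanol/4.6
= 2·144 + 130/18 + 6.4 + 130/4.6
= 288 + 7.22 + 6.40 + 28.26
= 329.88 mOsm/kg ≈ 329.9 mOsm/kg
Osmolar gap = measured − calculated = 341 − 329.9 = 11.1 mOsm/kg

11.1 mOsm/kg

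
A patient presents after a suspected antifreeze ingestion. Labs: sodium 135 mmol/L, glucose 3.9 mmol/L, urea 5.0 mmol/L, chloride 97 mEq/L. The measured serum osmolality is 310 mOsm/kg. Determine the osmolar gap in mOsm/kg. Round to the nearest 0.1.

31.1 mOsm/kg

Calculated osmolality = 2·Na + glucose + urea
= 2·135 + 3.9 + 5
= 270 + 3.90 + 5
= 278.9 mOsm/kg ≈ 278.9 mOsm/kg
Osmolar gap = measured − calculated = 310 − 278.9 = 31.1 mOsm/kg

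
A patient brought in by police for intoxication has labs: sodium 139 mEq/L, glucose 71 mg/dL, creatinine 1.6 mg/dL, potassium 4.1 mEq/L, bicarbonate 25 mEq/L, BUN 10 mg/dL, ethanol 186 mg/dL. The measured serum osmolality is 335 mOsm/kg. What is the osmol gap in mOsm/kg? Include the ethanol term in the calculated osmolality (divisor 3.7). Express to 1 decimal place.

Calculated osmolality = 2·Na + glucose/18 + BUN/2.8 + ethanol/3.7
= 2·139 + 71/18 + 10/2.8 + 186/3.7
= 278 + 3.94 + 3.57 + 50.27
= 335.78 mOsm/kg ≈ 335.8 mOsm/kg
Osmolar gap = measured − calculated = 335 − 335.8 = -0.8 mOsm/kg

-0.8 mOsm/kg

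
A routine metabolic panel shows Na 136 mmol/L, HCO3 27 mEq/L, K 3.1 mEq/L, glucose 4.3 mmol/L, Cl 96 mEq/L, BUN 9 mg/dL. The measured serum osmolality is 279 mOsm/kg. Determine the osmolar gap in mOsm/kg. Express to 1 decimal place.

Calculated osmolality = 2·Na + glucose + BUN/2.8
= 2·136 + 4.3 + 9/2.8
= 272 + 4.30 + 3.21
= 279.51 mOsm/kg ≈ 279.5 mOsm/kg
Osmolar gap = measured − calculated = 279 − 279.5 = -0.5 mOsm/kg

-0.5 mOsm/kg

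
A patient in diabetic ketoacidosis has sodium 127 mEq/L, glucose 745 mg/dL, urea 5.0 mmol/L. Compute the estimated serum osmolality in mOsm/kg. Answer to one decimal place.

300.4 mOsm/kg

Calculated osmolality = 2·Na + glucose/18 + urea
= 2·127 + 745/18 + 5
= 254 + 41.39 + 5
= 300.39 mOsm/kg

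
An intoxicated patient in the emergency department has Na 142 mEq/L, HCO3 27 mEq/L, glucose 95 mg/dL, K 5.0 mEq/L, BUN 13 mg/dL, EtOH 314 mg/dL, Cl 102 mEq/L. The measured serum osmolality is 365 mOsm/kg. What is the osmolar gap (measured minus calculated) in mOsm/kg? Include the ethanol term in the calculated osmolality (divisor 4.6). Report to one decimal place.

Calculated osmolality = 2·Na + glucose/18 + BUN/2.8 + ethanol/4.6
= 2·142 + 95/18 + 13/2.8 + 314/4.6
= 284 + 5.28 + 4.64 + 68.26
= 362.18 mOsm/kg ≈ 362.2 mOsm/kg
Osmolar gap = measured − calculated = 365 − 362.2 = 2.8 mOsm/kg

2.8 mOsm/kg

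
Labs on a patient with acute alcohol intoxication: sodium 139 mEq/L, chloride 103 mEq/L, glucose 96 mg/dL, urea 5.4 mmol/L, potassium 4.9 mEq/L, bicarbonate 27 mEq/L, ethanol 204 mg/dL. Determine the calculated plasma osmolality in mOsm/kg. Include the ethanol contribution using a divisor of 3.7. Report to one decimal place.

Calculated osmolality = 2·Na + glucose/18 + urea + ethanol/3.7
= 2·139 + 96/18 + 5.4 + 204/3.7
= 278 + 5.33 + 5.40 + 55.14
= 343.87 mOsm/kg

343.9 mOsm/kg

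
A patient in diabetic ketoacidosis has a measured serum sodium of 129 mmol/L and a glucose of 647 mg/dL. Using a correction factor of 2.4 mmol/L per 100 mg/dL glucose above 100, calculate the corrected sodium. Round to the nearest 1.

142 mmol/L

Corrected Na = measured Na + 2.4 · (glucose − 100)/100
= 129 + 2.4 · (647 − 100)/100
= 129 + 13.1
= 142.1 mmol/L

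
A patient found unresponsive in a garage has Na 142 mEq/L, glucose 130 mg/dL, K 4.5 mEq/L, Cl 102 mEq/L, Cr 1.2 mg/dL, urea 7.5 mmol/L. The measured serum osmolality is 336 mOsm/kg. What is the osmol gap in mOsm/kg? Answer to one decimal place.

37.3 mOsm/kg

Calculated osmolality = 2·Na + glucose/18 + urea
= 2·142 + 130/18 + 7.5
= 284 + 7.22 + 7.50
= 298.72 mOsm/kg ≈ 298.7 mOsm/kg
Osmolar gap = measured − calculated = 336 − 298.7 = 37.3 mOsm/kg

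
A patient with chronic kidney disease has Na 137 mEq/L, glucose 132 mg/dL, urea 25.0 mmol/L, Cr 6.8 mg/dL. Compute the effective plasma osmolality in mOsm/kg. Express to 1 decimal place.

281.3 mOsm/kg

Effective osmolality excludes urea (freely permeant across cell membranes):
2·Na + glucose/18
= 2·137 + 132/18
= 274 + 7.33
= 281.33 mOsm/kg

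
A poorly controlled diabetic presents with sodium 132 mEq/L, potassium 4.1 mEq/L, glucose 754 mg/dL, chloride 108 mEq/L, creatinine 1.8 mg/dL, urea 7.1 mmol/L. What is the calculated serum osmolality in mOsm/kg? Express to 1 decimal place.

313.0 mOsm/kg

Calculated osmolality = 2·Na + glucose/18 + urea
= 2·132 + 754/18 + 7.1
= 264 + 41.89 + 7.10
= 312.99 mOsm/kg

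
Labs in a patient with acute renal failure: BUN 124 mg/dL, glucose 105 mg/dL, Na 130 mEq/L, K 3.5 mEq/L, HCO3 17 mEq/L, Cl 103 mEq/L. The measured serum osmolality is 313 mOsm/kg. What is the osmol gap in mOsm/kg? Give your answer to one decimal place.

2.9 mOsm/kg

Calculated osmolality = 2·Na + glucose/18 + BUN/2.8
= 2·130 + 105/18 + 124/2.8
= 260 + 5.83 + 44.29
= 310.12 mOsm/kg ≈ 310.1 mOsm/kg
Osmolar gap = measured − calculated = 313 − 310.1 = 2.9 mOsm/kg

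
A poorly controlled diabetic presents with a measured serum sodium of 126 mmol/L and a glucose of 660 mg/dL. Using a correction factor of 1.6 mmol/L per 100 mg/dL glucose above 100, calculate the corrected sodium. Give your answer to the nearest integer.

Corrected Na = measured Na + 1.6 · (glucose − 100)/100
= 126 + 1.6 · (660 − 100)/100
= 126 + 9
= 135 mmol/L

135 mmol/L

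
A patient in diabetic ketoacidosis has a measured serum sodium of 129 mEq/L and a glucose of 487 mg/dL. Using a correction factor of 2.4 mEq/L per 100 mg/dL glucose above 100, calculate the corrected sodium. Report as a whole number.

Corrected Na = measured Na + 2.4 · (glucose − 100)/100
= 129 + 2.4 · (487 − 100)/100
= 129 + 9.3
= 138.3 mEq/L

138 mEq/L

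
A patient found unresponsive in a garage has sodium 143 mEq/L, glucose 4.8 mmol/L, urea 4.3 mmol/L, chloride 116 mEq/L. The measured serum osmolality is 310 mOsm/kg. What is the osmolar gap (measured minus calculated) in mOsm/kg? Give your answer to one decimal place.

Calculated osmolality = 2·Na + glucose + urea
= 2·143 + 4.8 + 4.3
= 286 + 4.80 + 4.30
= 295.1 mOsm/kg ≈ 295.1 mOsm/kg
Osmolar gap = measured − calculated = 310 − 295.1 = 14.9 mOsm/kg

14.9 mOsm/kg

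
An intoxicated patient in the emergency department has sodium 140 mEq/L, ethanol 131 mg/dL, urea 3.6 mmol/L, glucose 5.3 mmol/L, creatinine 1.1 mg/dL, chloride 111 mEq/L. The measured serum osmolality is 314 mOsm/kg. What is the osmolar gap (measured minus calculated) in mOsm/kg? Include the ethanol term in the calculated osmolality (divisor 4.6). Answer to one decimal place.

-3.4 mOsm/kg

Calculated osmolality = 2·Na + glucose + urea + ethanol/4.6
= 2·140 + 5.3 + 3.6 + 131/4.6
= 280 + 5.30 + 3.60 + 28.48
= 317.38 mOsm/kg ≈ 317.4 mOsm/kg
Osmolar gap = measured − calculated = 314 − 317.4 = -3.4 mOsm/kg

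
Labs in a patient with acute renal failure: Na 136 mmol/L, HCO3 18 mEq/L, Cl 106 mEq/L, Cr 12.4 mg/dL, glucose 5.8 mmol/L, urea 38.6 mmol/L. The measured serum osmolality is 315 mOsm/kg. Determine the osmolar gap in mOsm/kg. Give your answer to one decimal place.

-1.4 mOsm/kg

Calculated osmolality = 2·Na + glucose + urea
= 2·136 + 5.8 + 38.6
= 272 + 5.80 + 38.60
= 316.4 mOsm/kg ≈ 316.4 mOsm/kg
Osmolar gap = measured − calculated = 315 − 316.4 = -1.4 mOsm/kg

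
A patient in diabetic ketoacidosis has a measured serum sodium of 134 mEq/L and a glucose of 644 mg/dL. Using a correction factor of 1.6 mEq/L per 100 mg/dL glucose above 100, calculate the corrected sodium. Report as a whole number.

Corrected Na = measured Na + 1.6 · (glucose − 100)/100
= 134 + 1.6 · (644 − 100)/100
= 134 + 8.7
= 142.7 mEq/L

143 mEq/L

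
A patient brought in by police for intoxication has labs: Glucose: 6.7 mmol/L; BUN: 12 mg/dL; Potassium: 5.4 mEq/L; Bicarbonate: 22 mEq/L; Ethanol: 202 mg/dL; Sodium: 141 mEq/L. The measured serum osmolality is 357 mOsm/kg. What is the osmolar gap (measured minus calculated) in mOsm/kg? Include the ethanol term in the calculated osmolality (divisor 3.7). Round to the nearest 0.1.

9.4 mOsm/kg

Calculated osmolality = 2·Na + glucose + BUN/2.8 + ethanol/3.7
= 2·141 + 6.7 + 12/2.8 + 202/3.7
= 282 + 6.70 + 4.29 + 54.59
= 347.58 mOsm/kg ≈ 347.6 mOsm/kg
Osmolar gap = measured − calculated = 357 − 347.6 = 9.4 mOsm/kg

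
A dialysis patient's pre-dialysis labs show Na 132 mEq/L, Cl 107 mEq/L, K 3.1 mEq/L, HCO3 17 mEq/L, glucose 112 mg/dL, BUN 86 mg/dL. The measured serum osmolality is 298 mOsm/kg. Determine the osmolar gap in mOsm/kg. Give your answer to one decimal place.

Calculated osmolality = 2·Na + glucose/18 + BUN/2.8
= 2·132 + 112/18 + 86/2.8
= 264 + 6.22 + 30.71
= 300.93 mOsm/kg ≈ 300.9 mOsm/kg
Osmolar gap = measured − calculated = 298 − 300.9 = -2.9 mOsm/kg

-2.9 mOsm/kg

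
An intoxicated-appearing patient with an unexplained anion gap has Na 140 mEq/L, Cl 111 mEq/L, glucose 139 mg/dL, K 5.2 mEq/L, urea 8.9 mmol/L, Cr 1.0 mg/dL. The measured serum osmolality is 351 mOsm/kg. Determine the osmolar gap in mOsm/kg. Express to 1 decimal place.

54.4 mOsm/kg

Calculated osmolality = 2·Na + glucose/18 + urea
= 2·140 + 139/18 + 8.9
= 280 + 7.72 + 8.90
= 296.62 mOsm/kg ≈ 296.6 mOsm/kg
Osmolar gap = measured − calculated = 351 − 296.6 = 54.4 mOsm/kg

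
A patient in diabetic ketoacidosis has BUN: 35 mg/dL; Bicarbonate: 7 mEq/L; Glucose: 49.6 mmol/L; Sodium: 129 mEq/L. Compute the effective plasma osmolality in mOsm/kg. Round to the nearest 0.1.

Effective osmolality excludes urea (freely permeant across cell membranes):
2·Na + glucose
= 2·129 + 49.6
= 258 + 49.6
= 307.6 mOsm/kg

307.6 mOsm/kg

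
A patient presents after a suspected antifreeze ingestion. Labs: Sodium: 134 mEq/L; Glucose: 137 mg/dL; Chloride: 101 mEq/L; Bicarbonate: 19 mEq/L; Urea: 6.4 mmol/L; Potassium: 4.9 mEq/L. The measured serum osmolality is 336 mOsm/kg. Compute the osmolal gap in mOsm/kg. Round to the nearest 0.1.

54.0 mOsm/kg

Calculated osmolality = 2·Na + glucose/18 + urea
= 2·134 + 137/18 + 6.4
= 268 + 7.61 + 6.40
= 282.01 mOsm/kg ≈ 282.0 mOsm/kg
Osmolar gap = measured − calculated = 336 − 282.0 = 54.0 mOsm/kg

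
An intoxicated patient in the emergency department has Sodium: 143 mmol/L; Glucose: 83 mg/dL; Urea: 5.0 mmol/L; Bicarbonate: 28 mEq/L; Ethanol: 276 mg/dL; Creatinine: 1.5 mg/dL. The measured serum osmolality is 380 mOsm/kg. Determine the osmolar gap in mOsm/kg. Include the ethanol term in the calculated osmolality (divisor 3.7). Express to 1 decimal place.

Calculated osmolality = 2·Na + glucose/18 + urea + ethanol/3.7
= 2·143 + 83/18 + 5 + 276/3.7
= 286 + 4.61 + 5 + 74.59
= 370.2 mOsm/kg ≈ 370.2 mOsm/kg
Osmolar gap = measured − calculated = 380 − 370.2 = 9.8 mOsm/kg

9.8 mOsm/kg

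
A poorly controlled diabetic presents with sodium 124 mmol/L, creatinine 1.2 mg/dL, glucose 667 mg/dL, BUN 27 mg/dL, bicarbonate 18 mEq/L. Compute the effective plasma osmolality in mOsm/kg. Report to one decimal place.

285.1 mOsm/kg

Effective osmolality excludes urea (freely permeant across cell membranes):
2·Na + glucose/18
= 2·124 + 667/18
= 248 + 37.06
= 285.06 mOsm/kg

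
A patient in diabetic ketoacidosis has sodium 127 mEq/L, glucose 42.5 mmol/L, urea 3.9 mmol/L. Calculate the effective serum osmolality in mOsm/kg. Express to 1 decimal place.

Effective osmolality excludes urea (freely permeant across cell membranes):
2·Na + glucose
= 2·127 + 42.5
= 254 + 42.5
= 296.5 mOsm/kg

296.5 mOsm/kg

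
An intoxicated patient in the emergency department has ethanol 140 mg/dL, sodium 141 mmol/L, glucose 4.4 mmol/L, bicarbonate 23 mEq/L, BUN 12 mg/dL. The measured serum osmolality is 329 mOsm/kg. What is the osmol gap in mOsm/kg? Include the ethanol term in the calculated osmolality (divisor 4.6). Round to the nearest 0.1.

Calculated osmolality = 2·Na + glucose + BUN/2.8 + ethanol/4.6
= 2·141 + 4.4 + 12/2.8 + 140/4.6
= 282 + 4.40 + 4.29 + 30.43
= 321.12 mOsm/kg ≈ 321.1 mOsm/kg
Osmolar gap = measured − calculated = 329 − 321.1 = 7.9 mOsm/kg

7.9 mOsm/kg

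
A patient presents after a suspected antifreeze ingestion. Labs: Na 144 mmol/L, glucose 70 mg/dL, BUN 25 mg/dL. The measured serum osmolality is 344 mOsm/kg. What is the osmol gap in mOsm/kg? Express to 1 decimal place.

43.2 mOsm/kg

Calculated osmolality = 2·Na + glucose/18 + BUN/2.8
= 2·144 + 70/18 + 25/2.8
= 288 + 3.89 + 8.93
= 300.82 mOsm/kg ≈ 300.8 mOsm/kg
Osmolar gap = measured − calculated = 344 − 300.8 = 43.2 mOsm/kg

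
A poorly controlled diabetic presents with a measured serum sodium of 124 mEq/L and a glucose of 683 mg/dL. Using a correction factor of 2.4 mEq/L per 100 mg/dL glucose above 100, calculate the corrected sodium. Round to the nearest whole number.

Corrected Na = measured Na + 2.4 · (glucose − 100)/100
= 124 + 2.4 · (683 − 100)/100
= 124 + 14
= 138 mEq/L

138 mEq/L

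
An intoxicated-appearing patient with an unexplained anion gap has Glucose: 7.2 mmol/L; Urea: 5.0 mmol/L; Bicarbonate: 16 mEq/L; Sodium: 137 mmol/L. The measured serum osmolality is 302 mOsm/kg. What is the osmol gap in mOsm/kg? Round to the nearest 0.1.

Calculated osmolality = 2·Na + glucose + urea
= 2·137 + 7.2 + 5
= 274 + 7.20 + 5
= 286.2 mOsm/kg ≈ 286.2 mOsm/kg
Osmolar gap = measured − calculated = 302 − 286.2 = 15.8 mOsm/kg

15.8 mOsm/kg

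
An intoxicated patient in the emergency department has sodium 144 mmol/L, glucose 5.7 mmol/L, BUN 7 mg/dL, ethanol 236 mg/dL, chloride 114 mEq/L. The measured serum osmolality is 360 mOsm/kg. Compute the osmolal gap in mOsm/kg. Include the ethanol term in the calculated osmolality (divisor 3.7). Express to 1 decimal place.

Calculated osmolality = 2·Na + glucose + BUN/2.8 + ethanol/3.7
= 2·144 + 5.7 + 7/2.8 + 236/3.7
= 288 + 5.70 + 2.50 + 63.78
= 359.98 mOsm/kg ≈ 360.0 mOsm/kg
Osmolar gap = measured − calculated = 360 − 360.0 = 0.0 mOsm/kg

0.0 mOsm/kg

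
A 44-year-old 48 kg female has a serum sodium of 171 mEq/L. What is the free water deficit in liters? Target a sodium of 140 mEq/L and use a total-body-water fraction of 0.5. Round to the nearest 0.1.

5.3 L

TBW = 0.5 · 48 = 24 L
Free water deficit = TBW · (Na/140 − 1)
= 24 · (171/140 − 1)
= 24 · 0.2214
= 5.31 L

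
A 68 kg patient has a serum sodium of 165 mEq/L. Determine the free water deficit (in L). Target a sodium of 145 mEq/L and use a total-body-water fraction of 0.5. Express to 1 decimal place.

4.7 L

TBW = 0.5 · 68 = 34 L
Free water deficit = TBW · (Na/145 − 1)
= 34 · (165/145 − 1)
= 34 · 0.1379
= 4.69 L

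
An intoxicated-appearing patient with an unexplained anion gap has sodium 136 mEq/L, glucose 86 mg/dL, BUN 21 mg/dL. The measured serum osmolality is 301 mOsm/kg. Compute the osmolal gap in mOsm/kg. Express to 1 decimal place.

16.7 mOsm/kg

Calculated osmolality = 2·Na + glucose/18 + BUN/2.8
= 2·136 + 86/18 + 21/2.8
= 272 + 4.78 + 7.50
= 284.28 mOsm/kg ≈ 284.3 mOsm/kg
Osmolar gap = measured − calculated = 301 − 284.3 = 16.7 mOsm/kg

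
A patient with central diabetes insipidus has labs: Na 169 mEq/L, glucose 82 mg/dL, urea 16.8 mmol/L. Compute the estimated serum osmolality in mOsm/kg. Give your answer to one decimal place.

Calculated osmolality = 2·Na + glucose/18 + urea
= 2·169 + 82/18 + 16.8
= 338 + 4.56 + 16.80
= 359.36 mOsm/kg

359.4 mOsm/kg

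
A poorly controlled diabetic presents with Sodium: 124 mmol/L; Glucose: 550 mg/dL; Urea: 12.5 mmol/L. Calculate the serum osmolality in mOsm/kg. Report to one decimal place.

Calculated osmolality = 2·Na + glucose/18 + urea
= 2·124 + 550/18 + 12.5
= 248 + 30.56 + 12.50
= 291.06 mOsm/kg

291.1 mOsm/kg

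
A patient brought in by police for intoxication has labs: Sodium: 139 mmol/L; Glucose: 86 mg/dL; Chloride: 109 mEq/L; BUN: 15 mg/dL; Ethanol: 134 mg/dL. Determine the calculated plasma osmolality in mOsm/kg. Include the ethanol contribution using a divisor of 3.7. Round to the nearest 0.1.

324.4 mOsm/kg

Calculated osmolality = 2·Na + glucose/18 + BUN/2.8 + ethanol/3.7
= 2·139 + 86/18 + 15/2.8 + 134/3.7
= 278 + 4.78 + 5.36 + 36.22
= 324.36 mOsm/kg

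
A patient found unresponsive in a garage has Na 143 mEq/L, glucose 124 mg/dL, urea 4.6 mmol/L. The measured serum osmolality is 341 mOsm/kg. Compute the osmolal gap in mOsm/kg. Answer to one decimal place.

43.5 mOsm/kg

Calculated osmolality = 2·Na + glucose/18 + urea
= 2·143 + 124/18 + 4.6
= 286 + 6.89 + 4.60
= 297.49 mOsm/kg ≈ 297.5 mOsm/kg
Osmolar gap = measured − calculated = 341 − 297.5 = 43.5 mOsm/kg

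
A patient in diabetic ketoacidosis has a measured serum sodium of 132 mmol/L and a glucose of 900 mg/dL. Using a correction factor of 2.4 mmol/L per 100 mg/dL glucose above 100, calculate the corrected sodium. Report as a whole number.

151 mmol/L

Corrected Na = measured Na + 2.4 · (glucose − 100)/100
= 132 + 2.4 · (900 − 100)/100
= 132 + 19.2
= 151.2 mmol/L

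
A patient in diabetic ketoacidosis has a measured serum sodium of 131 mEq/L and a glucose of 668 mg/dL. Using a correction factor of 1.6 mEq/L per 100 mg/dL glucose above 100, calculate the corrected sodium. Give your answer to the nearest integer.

140 mEq/L

Corrected Na = measured Na + 1.6 · (glucose − 100)/100
= 131 + 1.6 · (668 − 100)/100
= 131 + 9.1
= 140.1 mEq/L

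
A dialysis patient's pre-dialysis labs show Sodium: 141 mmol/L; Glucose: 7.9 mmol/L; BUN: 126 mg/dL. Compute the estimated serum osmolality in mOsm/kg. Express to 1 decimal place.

334.9 mOsm/kg

Calculated osmolality = 2·Na + glucose + BUN/2.8
= 2·141 + 7.9 + 126/2.8
= 282 + 7.90 + 45
= 334.9 mOsm/kg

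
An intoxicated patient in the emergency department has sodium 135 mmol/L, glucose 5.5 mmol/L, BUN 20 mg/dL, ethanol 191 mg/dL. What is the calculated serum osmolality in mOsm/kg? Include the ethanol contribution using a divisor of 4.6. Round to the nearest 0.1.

324.2 mOsm/kg

Calculated osmolality = 2·Na + glucose + BUN/2.8 + ethanol/4.6
= 2·135 + 5.5 + 20/2.8 + 191/4.6
= 270 + 5.50 + 7.14 + 41.52
= 324.16 mOsm/kg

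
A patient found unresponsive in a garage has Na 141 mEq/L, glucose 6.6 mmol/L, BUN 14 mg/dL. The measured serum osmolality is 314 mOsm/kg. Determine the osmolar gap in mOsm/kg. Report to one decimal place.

Calculated osmolality = 2·Na + glucose + BUN/2.8
= 2·141 + 6.6 + 14/2.8
= 282 + 6.60 + 5
= 293.6 mOsm/kg ≈ 293.6 mOsm/kg
Osmolar gap = measured − calculated = 314 − 293.6 = 20.4 mOsm/kg

20.4 mOsm/kg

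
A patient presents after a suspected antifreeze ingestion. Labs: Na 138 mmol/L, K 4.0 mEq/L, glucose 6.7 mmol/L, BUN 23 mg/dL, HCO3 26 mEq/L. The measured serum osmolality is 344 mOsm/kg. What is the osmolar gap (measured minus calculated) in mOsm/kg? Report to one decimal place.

53.1 mOsm/kg

Calculated osmolality = 2·Na + glucose + BUN/2.8
= 2·138 + 6.7 + 23/2.8
= 276 + 6.70 + 8.21
= 290.91 mOsm/kg ≈ 290.9 mOsm/kg
Osmolar gap = measured − calculated = 344 − 290.9 = 53.1 mOsm/kg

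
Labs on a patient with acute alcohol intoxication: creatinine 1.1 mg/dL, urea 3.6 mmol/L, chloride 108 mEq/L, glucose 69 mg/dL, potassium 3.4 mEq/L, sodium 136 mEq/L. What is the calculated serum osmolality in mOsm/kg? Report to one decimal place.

Calculated osmolality = 2·Na + glucose/18 + urea
= 2·136 + 69/18 + 3.6
= 272 + 3.83 + 3.60
= 279.43 mOsm/kg

279.4 mOsm/kg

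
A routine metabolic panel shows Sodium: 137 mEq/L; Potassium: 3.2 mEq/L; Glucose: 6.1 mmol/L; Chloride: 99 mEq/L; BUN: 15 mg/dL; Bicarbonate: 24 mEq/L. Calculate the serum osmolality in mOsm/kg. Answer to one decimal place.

Calculated osmolality = 2·Na + glucose + BUN/2.8
= 2·137 + 6.1 + 15/2.8
= 274 + 6.10 + 5.36
= 285.46 mOsm/kg

285.5 mOsm/kg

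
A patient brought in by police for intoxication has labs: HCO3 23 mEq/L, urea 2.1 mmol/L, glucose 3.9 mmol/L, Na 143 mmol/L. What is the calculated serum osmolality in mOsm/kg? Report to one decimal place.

Calculated osmolality = 2·Na + glucose + urea
= 2·143 + 3.9 + 2.1
= 286 + 3.90 + 2.10
= 292 mOsm/kg

292.0 mOsm/kg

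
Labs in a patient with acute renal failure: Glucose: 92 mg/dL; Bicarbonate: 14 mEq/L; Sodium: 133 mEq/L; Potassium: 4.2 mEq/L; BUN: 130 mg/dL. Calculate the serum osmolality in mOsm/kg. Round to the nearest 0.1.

317.5 mOsm/kg

Calculated osmolality = 2·Na + glucose/18 + BUN/2.8
= 2·133 + 92/18 + 130/2.8
= 266 + 5.11 + 46.43
= 317.54 mOsm/kg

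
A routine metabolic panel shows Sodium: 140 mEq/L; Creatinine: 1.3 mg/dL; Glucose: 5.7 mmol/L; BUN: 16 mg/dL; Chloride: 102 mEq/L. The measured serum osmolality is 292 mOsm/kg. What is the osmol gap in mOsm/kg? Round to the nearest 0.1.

0.6 mOsm/kg

Calculated osmolality = 2·Na + glucose + BUN/2.8
= 2·140 + 5.7 + 16/2.8
= 280 + 5.70 + 5.71
= 291.41 mOsm/kg ≈ 291.4 mOsm/kg
Osmolar gap = measured − calculated = 292 − 291.4 = 0.6 mOsm/kg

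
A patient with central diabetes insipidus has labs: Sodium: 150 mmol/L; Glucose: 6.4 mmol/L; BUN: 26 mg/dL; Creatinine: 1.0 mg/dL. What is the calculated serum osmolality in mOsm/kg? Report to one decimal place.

Calculated osmolality = 2·Na + glucose + BUN/2.8
= 2·150 + 6.4 + 26/2.8
= 300 + 6.40 + 9.29
= 315.69 mOsm/kg

315.7 mOsm/kg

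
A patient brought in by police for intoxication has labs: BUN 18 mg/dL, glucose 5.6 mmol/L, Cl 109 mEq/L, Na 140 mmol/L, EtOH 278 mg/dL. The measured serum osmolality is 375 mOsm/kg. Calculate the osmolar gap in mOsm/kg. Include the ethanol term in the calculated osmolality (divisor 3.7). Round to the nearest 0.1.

Calculated osmolality = 2·Na + glucose + BUN/2.8 + ethanol/3.7
= 2·140 + 5.6 + 18/2.8 + 278/3.7
= 280 + 5.60 + 6.43 + 75.14
= 367.17 mOsm/kg ≈ 367.2 mOsm/kg
Osmolar gap = measured − calculated = 375 − 367.2 = 7.8 mOsm/kg

7.8 mOsm/kg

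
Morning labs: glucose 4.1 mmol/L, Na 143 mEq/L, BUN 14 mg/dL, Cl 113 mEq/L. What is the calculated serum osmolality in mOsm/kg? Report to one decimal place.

Calculated osmolality = 2·Na + glucose + BUN/2.8
= 2·143 + 4.1 + 14/2.8
= 286 + 4.10 + 5
= 295.1 mOsm/kg

295.1 mOsm/kg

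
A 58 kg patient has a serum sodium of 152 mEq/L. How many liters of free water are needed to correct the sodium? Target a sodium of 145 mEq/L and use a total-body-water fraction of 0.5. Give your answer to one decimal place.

TBW = 0.5 · 58 = 29 L
Free water deficit = TBW · (Na/145 − 1)
= 29 · (152/145 − 1)
= 29 · 0.0483
= 1.4 L

1.4 L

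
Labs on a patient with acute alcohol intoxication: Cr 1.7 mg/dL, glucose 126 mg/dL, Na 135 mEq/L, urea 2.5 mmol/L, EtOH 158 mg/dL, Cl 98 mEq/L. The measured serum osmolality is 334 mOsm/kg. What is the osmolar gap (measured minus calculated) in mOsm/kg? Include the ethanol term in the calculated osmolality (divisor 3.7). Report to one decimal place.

Calculated osmolality = 2·Na + glucose/18 + urea + ethanol/3.7
= 2·135 + 126/18 + 2.5 + 158/3.7
= 270 + 7 + 2.50 + 42.70
= 322.2 mOsm/kg ≈ 322.2 mOsm/kg
Osmolar gap = measured − calculated = 334 − 322.2 = 11.8 mOsm/kg

11.8 mOsm/kg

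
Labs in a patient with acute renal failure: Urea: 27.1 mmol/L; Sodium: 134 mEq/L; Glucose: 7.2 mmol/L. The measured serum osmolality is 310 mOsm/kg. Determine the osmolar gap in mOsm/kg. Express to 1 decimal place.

Calculated osmolality = 2·Na + glucose + urea
= 2·134 + 7.2 + 27.1
= 268 + 7.20 + 27.10
= 302.3 mOsm/kg ≈ 302.3 mOsm/kg
Osmolar gap = measured − calculated = 310 − 302.3 = 7.7 mOsm/kg

7.7 mOsm/kg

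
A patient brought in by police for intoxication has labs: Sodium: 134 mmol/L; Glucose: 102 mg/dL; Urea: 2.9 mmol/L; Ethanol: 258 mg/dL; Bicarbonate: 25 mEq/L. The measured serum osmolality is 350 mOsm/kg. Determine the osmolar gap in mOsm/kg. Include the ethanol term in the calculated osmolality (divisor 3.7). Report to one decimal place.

Calculated osmolality = 2·Na + glucose/18 + urea + ethanol/3.7
= 2·134 + 102/18 + 2.9 + 258/3.7
= 268 + 5.67 + 2.90 + 69.73
= 346.3 mOsm/kg ≈ 346.3 mOsm/kg
Osmolar gap = measured − calculated = 350 − 346.3 = 3.7 mOsm/kg

3.7 mOsm/kg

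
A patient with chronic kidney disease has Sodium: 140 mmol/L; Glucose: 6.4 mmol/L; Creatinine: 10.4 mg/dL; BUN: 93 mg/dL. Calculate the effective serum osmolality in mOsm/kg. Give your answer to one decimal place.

286.4 mOsm/kg

Effective osmolality excludes urea (freely permeant across cell membranes):
2·Na + glucose
= 2·140 + 6.4
= 280 + 6.4
= 286.4 mOsm/kg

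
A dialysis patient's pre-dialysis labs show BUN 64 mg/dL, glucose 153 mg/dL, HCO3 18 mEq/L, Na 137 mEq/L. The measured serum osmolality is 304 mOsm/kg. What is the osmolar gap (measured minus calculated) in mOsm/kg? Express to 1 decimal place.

Calculated osmolality = 2·Na + glucose/18 + BUN/2.8
= 2·137 + 153/18 + 64/2.8
= 274 + 8.50 + 22.86
= 305.36 mOsm/kg ≈ 305.4 mOsm/kg
Osmolar gap = measured − calculated = 304 − 305.4 = -1.4 mOsm/kg

-1.4 mOsm/kg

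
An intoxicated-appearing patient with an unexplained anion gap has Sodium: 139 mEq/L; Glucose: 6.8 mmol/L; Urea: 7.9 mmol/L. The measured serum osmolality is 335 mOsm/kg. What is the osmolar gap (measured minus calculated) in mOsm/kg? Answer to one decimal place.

Calculated osmolality = 2·Na + glucose + urea
= 2·139 + 6.8 + 7.9
= 278 + 6.80 + 7.90
= 292.7 mOsm/kg ≈ 292.7 mOsm/kg
Osmolar gap = measured − calculated = 335 − 292.7 = 42.3 mOsm/kg

42.3 mOsm/kg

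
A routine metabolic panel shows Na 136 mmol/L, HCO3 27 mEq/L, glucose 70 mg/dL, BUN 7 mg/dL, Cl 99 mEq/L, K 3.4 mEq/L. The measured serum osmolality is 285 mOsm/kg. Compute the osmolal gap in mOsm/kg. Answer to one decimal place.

6.6 mOsm/kg

Calculated osmolality = 2·Na + glucose/18 + BUN/2.8
= 2·136 + 70/18 + 7/2.8
= 272 + 3.89 + 2.50
= 278.39 mOsm/kg ≈ 278.4 mOsm/kg
Osmolar gap = measured − calculated = 285 − 278.4 = 6.6 mOsm/kg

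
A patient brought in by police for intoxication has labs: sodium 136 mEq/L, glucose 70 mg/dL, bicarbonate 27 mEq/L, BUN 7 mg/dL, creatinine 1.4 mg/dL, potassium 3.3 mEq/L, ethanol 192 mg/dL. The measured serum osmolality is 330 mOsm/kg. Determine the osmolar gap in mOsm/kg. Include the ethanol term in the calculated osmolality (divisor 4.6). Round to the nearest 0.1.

9.9 mOsm/kg

Calculated osmolality = 2·Na + glucose/18 + BUN/2.8 + ethanol/4.6
= 2·136 + 70/18 + 7/2.8 + 192/4.6
= 272 + 3.89 + 2.50 + 41.74
= 320.13 mOsm/kg ≈ 320.1 mOsm/kg
Osmolar gap = measured − calculated = 330 − 320.1 = 9.9 mOsm/kg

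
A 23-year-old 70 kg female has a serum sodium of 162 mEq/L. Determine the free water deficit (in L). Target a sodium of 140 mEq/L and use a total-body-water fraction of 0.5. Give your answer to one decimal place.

5.5 L

TBW = 0.5 · 70 = 35 L
Free water deficit = TBW · (Na/140 − 1)
= 35 · (162/140 − 1)
= 35 · 0.1571
= 5.5 L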